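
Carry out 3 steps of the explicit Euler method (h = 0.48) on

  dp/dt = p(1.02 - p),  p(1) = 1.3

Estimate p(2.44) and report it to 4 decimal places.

1.0436

Euler: p_{n+1} = p_n + h·f(t_n, p_n).
t=1.000000, p=1.300000: f=-0.364000 → p ← 1.300000 + 0.48·(-0.364000) = 1.125280
t=1.480000, p=1.125280: f=-0.118469 → p ← 1.125280 + 0.48·(-0.118469) = 1.068415
t=1.960000, p=1.068415: f=-0.051727 → p ← 1.068415 + 0.48·(-0.051727) = 1.043586
p(2.44) ≈ 1.0436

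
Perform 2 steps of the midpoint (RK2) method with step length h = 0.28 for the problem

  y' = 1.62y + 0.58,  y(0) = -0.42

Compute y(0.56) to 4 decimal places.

-0.5082

Midpoint: k1 = f(s_n, y_n); k2 = f(s_n + h/2, y_n + (h/2)·k1); y_{n+1} = y_n + h·k2.
s=0.000000, y=-0.420000:
  k1 = f(0.000000, -0.420000) = -0.100400
  k2 = f(0.140000, -0.434056) = -0.123171
  y ← -0.420000 + 0.28·(-0.123171) = -0.454488
s=0.280000, y=-0.454488:
  k1 = f(0.280000, -0.454488) = -0.156270
  k2 = f(0.420000, -0.476366) = -0.191712
  y ← -0.454488 + 0.28·(-0.191712) = -0.508167
y(0.56) ≈ -0.5082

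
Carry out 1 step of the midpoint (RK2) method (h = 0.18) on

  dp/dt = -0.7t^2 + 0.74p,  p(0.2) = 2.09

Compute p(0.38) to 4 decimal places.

2.3760

Midpoint: k1 = f(t_n, p_n); k2 = f(t_n + h/2, p_n + (h/2)·k1); p_{n+1} = p_n + h·k2.
t=0.200000, p=2.090000:
  k1 = f(0.200000, 2.090000) = 1.518600
  k2 = f(0.290000, 2.226674) = 1.588869
  p ← 2.090000 + 0.18·1.588869 = 2.375996
p(0.38) ≈ 2.3760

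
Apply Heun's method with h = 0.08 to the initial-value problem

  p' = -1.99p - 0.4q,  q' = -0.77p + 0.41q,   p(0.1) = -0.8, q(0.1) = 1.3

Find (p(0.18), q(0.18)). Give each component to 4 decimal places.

Heun on (p,q): k1 = f(s_n, state_n); k2 = f(s_n + h, state_n + h·k1); state_{n+1} = state_n + (h/2)·(k1 + k2).
0.100000: (-0.800000, 1.300000)
  k1 = (1.072000, 1.149000)
  predictor → (-0.714240, 1.391920)
  k2 = (0.864570, 1.120652)
  → (-0.722537, 1.390786)
(p(0.18), q(0.18)) ≈ (-0.7225, 1.3908)

-0.7225, 1.3908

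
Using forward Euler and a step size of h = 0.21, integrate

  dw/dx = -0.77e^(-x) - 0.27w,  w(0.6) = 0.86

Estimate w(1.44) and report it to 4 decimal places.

Euler: w_{n+1} = w_n + h·f(x_n, w_n).
x=0.600000, w=0.860000: f=-0.654785 → w ← 0.860000 + 0.21·(-0.654785) = 0.722495
x=0.810000, w=0.722495: f=-0.537614 → w ← 0.722495 + 0.21·(-0.537614) = 0.609596
x=1.020000, w=0.609596: f=-0.442249 → w ← 0.609596 + 0.21·(-0.442249) = 0.516724
x=1.230000, w=0.516724: f=-0.364581 → w ← 0.516724 + 0.21·(-0.364581) = 0.440162
w(1.44) ≈ 0.4402

0.4402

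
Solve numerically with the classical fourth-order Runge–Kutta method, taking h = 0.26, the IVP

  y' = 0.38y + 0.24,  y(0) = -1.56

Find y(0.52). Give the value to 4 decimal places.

RK4: k1 = f(x_n, y_n); k2 = f(x_n + h/2, y_n + (h/2)·k1); k3 = f(x_n + h/2, y_n + (h/2)·k2); k4 = f(x_n + h, y_n + h·k3); y_{n+1} = y_n + (h/6)·(k1 + 2k2 + 2k3 + k4).
x=0.000000, y=-1.560000:
  k1 = f(0.000000, -1.560000) = -0.352800
  k2 = f(0.130000, -1.605864) = -0.370228
  k3 = f(0.130000, -1.608130) = -0.371089
  k4 = f(0.260000, -1.656483) = -0.389464
  y ← -1.560000 + (0.26/6)·(k1 + 2k2 + 2k3 + k4) = -1.656412
x=0.260000, y=-1.656412:
  k1 = f(0.260000, -1.656412) = -0.389437
  k2 = f(0.390000, -1.707039) = -0.408675
  k3 = f(0.390000, -1.709540) = -0.409625
  k4 = f(0.520000, -1.762915) = -0.429908
  y ← -1.656412 + (0.26/6)·(k1 + 2k2 + 2k3 + k4) = -1.762837
y(0.52) ≈ -1.7628

-1.7628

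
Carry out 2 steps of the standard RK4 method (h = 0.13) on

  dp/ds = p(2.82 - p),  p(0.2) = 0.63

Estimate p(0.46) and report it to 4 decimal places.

1.0562

RK4: k1 = f(s_n, p_n); k2 = f(s_n + h/2, p_n + (h/2)·k1); k3 = f(s_n + h/2, p_n + (h/2)·k2); k4 = f(s_n + h, p_n + h·k3); p_{n+1} = p_n + (h/6)·(k1 + 2k2 + 2k3 + k4).
s=0.200000, p=0.630000:
  k1 = f(0.200000, 0.630000) = 1.379700
  k2 = f(0.265000, 0.719680) = 1.511559
  k3 = f(0.265000, 0.728251) = 1.523319
  k4 = f(0.330000, 0.828031) = 1.649413
  p ← 0.630000 + (0.13/6)·(k1 + 2k2 + 2k3 + k4) = 0.827142
s=0.330000, p=0.827142:
  k1 = f(0.330000, 0.827142) = 1.648377
  k2 = f(0.395000, 0.934287) = 1.761797
  k3 = f(0.395000, 0.941659) = 1.768757
  k4 = f(0.460000, 1.057081) = 1.863548
  p ← 0.827142 + (0.13/6)·(k1 + 2k2 + 2k3 + k4) = 1.056224
p(0.46) ≈ 1.0562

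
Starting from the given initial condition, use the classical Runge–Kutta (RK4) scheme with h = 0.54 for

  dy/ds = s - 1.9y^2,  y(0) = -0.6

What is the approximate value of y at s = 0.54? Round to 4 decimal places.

RK4: k1 = f(s_n, y_n); k2 = f(s_n + h/2, y_n + (h/2)·k1); k3 = f(s_n + h/2, y_n + (h/2)·k2); k4 = f(s_n + h, y_n + h·k3); y_{n+1} = y_n + (h/6)·(k1 + 2k2 + 2k3 + k4).
s=0.000000, y=-0.600000:
  k1 = f(0.000000, -0.600000) = -0.684000
  k2 = f(0.270000, -0.784680) = -0.899873
  k3 = f(0.270000, -0.842966) = -1.080123
  k4 = f(0.540000, -1.183267) = -2.120228
  y ← -0.600000 + (0.54/6)·(k1 + 2k2 + 2k3 + k4) = -1.208780
y(0.54) ≈ -1.2088

-1.2088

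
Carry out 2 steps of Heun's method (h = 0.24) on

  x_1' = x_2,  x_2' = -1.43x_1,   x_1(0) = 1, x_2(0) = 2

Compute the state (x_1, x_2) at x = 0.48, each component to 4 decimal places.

1.7574, 1.0158

Heun on (x_1,x_2): k1 = f(x_n, state_n); k2 = f(x_n + h, state_n + h·k1); state_{n+1} = state_n + (h/2)·(k1 + k2).
0.000000: (1.000000, 2.000000)
  k1 = (2.000000, -1.430000)
  predictor → (1.480000, 1.656800)
  k2 = (1.656800, -2.116400)
  → (1.438816, 1.574432)
0.240000: (1.438816, 1.574432)
  k1 = (1.574432, -2.057507)
  predictor → (1.816680, 1.080630)
  k2 = (1.080630, -2.597852)
  → (1.757423, 1.015789)
(x_1(0.48), x_2(0.48)) ≈ (1.7574, 1.0158)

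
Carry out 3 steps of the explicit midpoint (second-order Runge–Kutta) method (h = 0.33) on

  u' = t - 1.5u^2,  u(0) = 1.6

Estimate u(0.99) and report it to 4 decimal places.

0.8818

Midpoint: k1 = f(t_n, u_n); k2 = f(t_n + h/2, u_n + (h/2)·k1); u_{n+1} = u_n + h·k2.
t=0.000000, u=1.600000:
  k1 = f(0.000000, 1.600000) = -3.840000
  k2 = f(0.165000, 0.966400) = -1.235893
  u ← 1.600000 + 0.33·(-1.235893) = 1.192155
t=0.330000, u=1.192155:
  k1 = f(0.330000, 1.192155) = -1.801851
  k2 = f(0.495000, 0.894850) = -0.706134
  u ← 1.192155 + 0.33·(-0.706134) = 0.959131
t=0.660000, u=0.959131:
  k1 = f(0.660000, 0.959131) = -0.719898
  k2 = f(0.825000, 0.840348) = -0.234276
  u ← 0.959131 + 0.33·(-0.234276) = 0.881820
u(0.99) ≈ 0.8818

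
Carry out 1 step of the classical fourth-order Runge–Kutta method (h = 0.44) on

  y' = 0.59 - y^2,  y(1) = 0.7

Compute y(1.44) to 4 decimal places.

RK4: k1 = f(x_n, y_n); k2 = f(x_n + h/2, y_n + (h/2)·k1); k3 = f(x_n + h/2, y_n + (h/2)·k2); k4 = f(x_n + h, y_n + h·k3); y_{n+1} = y_n + (h/6)·(k1 + 2k2 + 2k3 + k4).
x=1.000000, y=0.700000:
  k1 = f(1.000000, 0.700000) = 0.100000
  k2 = f(1.220000, 0.722000) = 0.068716
  k3 = f(1.220000, 0.715118) = 0.078607
  k4 = f(1.440000, 0.734587) = 0.050382
  y ← 0.700000 + (0.44/6)·(k1 + 2k2 + 2k3 + k4) = 0.732635
y(1.44) ≈ 0.7326

0.7326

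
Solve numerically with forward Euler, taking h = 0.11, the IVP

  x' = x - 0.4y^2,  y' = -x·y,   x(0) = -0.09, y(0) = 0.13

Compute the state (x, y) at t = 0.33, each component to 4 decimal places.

-0.1256, 0.1344

Euler on (x,y): x_{n+1} = x_n + h·x', y_{n+1} = y_n + h·y'.
0.000000: (-0.090000, 0.130000); f=(-0.096760, 0.011700) → (-0.100644, 0.131287)
0.110000: (-0.100644, 0.131287); f=(-0.107538, 0.013213) → (-0.112473, 0.132740)
0.220000: (-0.112473, 0.132740); f=(-0.119521, 0.014930) → (-0.125620, 0.134383)
(x(0.33), y(0.33)) ≈ (-0.1256, 0.1344)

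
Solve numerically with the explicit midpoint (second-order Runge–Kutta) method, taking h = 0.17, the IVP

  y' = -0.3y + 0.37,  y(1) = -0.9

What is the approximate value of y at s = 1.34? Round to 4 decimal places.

-0.6932

Midpoint: k1 = f(s_n, y_n); k2 = f(s_n + h/2, y_n + (h/2)·k1); y_{n+1} = y_n + h·k2.
s=1.000000, y=-0.900000:
  k1 = f(1.000000, -0.900000) = 0.640000
  k2 = f(1.085000, -0.845600) = 0.623680
  y ← -0.900000 + 0.17·0.623680 = -0.793974
s=1.170000, y=-0.793974:
  k1 = f(1.170000, -0.793974) = 0.608192
  k2 = f(1.255000, -0.742278) = 0.592683
  y ← -0.793974 + 0.17·0.592683 = -0.693218
y(1.34) ≈ -0.6932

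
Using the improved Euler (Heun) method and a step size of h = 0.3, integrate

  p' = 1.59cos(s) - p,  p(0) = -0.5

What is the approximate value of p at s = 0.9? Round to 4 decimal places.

Heun: k1 = f(s_n, p_n); k2 = f(s_n + h, p_n + h·k1); p_{n+1} = p_n + (h/2)·(k1 + k2).
s=0.000000, p=-0.500000:
  k1 = f(0.000000, -0.500000) = 2.090000
  k2 = f(0.300000, 0.127000) = 1.391985
  p ← -0.500000 + (0.3/2)·(2.090000 + 1.391985) = 0.022298
s=0.300000, p=0.022298:
  k1 = f(0.300000, 0.022298) = 1.496687
  k2 = f(0.600000, 0.471304) = 0.840980
  p ← 0.022298 + (0.3/2)·(1.496687 + 0.840980) = 0.372948
s=0.600000, p=0.372948:
  k1 = f(0.600000, 0.372948) = 0.939336
  k2 = f(0.900000, 0.654749) = 0.333611
  p ← 0.372948 + (0.3/2)·(0.939336 + 0.333611) = 0.563890
p(0.9) ≈ 0.5639

0.5639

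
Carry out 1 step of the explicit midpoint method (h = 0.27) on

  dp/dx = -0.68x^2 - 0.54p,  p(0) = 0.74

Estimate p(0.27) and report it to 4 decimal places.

Midpoint: k1 = f(x_n, p_n); k2 = f(x_n + h/2, p_n + (h/2)·k1); p_{n+1} = p_n + h·k2.
x=0.000000, p=0.740000:
  k1 = f(0.000000, 0.740000) = -0.399600
  k2 = f(0.135000, 0.686054) = -0.382862
  p ← 0.740000 + 0.27·(-0.382862) = 0.636627
p(0.27) ≈ 0.6366

0.6366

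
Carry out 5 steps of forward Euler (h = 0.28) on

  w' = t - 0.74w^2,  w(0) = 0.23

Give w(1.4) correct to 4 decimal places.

Euler: w_{n+1} = w_n + h·f(t_n, w_n).
t=0.000000, w=0.230000: f=-0.039146 → w ← 0.230000 + 0.28·(-0.039146) = 0.219039
t=0.280000, w=0.219039: f=0.244496 → w ← 0.219039 + 0.28·0.244496 = 0.287498
t=0.560000, w=0.287498: f=0.498835 → w ← 0.287498 + 0.28·0.498835 = 0.427172
t=0.840000, w=0.427172: f=0.704968 → w ← 0.427172 + 0.28·0.704968 = 0.624563
t=1.120000, w=0.624563: f=0.831342 → w ← 0.624563 + 0.28·0.831342 = 0.857339
w(1.4) ≈ 0.8573

0.8573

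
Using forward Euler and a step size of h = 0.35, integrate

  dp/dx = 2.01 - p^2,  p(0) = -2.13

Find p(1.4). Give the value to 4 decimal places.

-97.0161

Euler: p_{n+1} = p_n + h·f(x_n, p_n).
x=0.000000, p=-2.130000: f=-2.526900 → p ← -2.130000 + 0.35·(-2.526900) = -3.014415
x=0.350000, p=-3.014415: f=-7.076698 → p ← -3.014415 + 0.35·(-7.076698) = -5.491259
x=0.700000, p=-5.491259: f=-28.143928 → p ← -5.491259 + 0.35·(-28.143928) = -15.341634
x=1.050000, p=-15.341634: f=-233.355734 → p ← -15.341634 + 0.35·(-233.355734) = -97.016141
p(1.4) ≈ -97.0161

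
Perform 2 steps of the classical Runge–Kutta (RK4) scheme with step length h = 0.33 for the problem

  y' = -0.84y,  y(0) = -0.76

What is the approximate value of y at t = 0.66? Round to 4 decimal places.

RK4: k1 = f(t_n, y_n); k2 = f(t_n + h/2, y_n + (h/2)·k1); k3 = f(t_n + h/2, y_n + (h/2)·k2); k4 = f(t_n + h, y_n + h·k3); y_{n+1} = y_n + (h/6)·(k1 + 2k2 + 2k3 + k4).
t=0.000000, y=-0.760000:
  k1 = f(0.000000, -0.760000) = 0.638400
  k2 = f(0.165000, -0.654664) = 0.549918
  k3 = f(0.165000, -0.669264) = 0.562181
  k4 = f(0.330000, -0.574480) = 0.482563
  y ← -0.760000 + (0.33/6)·(k1 + 2k2 + 2k3 + k4) = -0.576016
t=0.330000, y=-0.576016:
  k1 = f(0.330000, -0.576016) = 0.483854
  k2 = f(0.495000, -0.496180) = 0.416791
  k3 = f(0.495000, -0.507246) = 0.426086
  k4 = f(0.660000, -0.435408) = 0.365742
  y ← -0.576016 + (0.33/6)·(k1 + 2k2 + 2k3 + k4) = -0.436572
y(0.66) ≈ -0.4366

-0.4366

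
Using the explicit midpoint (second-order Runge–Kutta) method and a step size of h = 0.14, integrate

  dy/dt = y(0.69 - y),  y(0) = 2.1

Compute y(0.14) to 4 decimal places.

Midpoint: k1 = f(t_n, y_n); k2 = f(t_n + h/2, y_n + (h/2)·k1); y_{n+1} = y_n + h·k2.
t=0.000000, y=2.100000:
  k1 = f(0.000000, 2.100000) = -2.961000
  k2 = f(0.070000, 1.892730) = -2.276443
  y ← 2.100000 + 0.14·(-2.276443) = 1.781298
y(0.14) ≈ 1.7813

1.7813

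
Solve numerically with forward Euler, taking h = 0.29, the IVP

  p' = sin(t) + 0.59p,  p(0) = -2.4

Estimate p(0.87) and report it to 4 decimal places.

-3.5987

Euler: p_{n+1} = p_n + h·f(t_n, p_n).
t=0.000000, p=-2.400000: f=-1.416000 → p ← -2.400000 + 0.29·(-1.416000) = -2.810640
t=0.290000, p=-2.810640: f=-1.372325 → p ← -2.810640 + 0.29·(-1.372325) = -3.208614
t=0.580000, p=-3.208614: f=-1.345059 → p ← -3.208614 + 0.29·(-1.345059) = -3.598681
p(0.87) ≈ -3.5987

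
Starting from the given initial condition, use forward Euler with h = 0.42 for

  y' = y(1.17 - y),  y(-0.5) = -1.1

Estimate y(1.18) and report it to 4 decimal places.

Euler: y_{n+1} = y_n + h·f(t_n, y_n).
t=-0.500000, y=-1.100000: f=-2.497000 → y ← -1.100000 + 0.42·(-2.497000) = -2.148740
t=-0.080000, y=-2.148740: f=-7.131109 → y ← -2.148740 + 0.42·(-7.131109) = -5.143806
t=0.340000, y=-5.143806: f=-32.476993 → y ← -5.143806 + 0.42·(-32.476993) = -18.784143
t=0.760000, y=-18.784143: f=-374.821468 → y ← -18.784143 + 0.42·(-374.821468) = -176.209159
y(1.18) ≈ -176.2092

-176.2092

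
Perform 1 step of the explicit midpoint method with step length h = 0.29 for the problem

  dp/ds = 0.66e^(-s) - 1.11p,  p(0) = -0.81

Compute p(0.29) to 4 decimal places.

-0.4565

Midpoint: k1 = f(s_n, p_n); k2 = f(s_n + h/2, p_n + (h/2)·k1); p_{n+1} = p_n + h·k2.
s=0.000000, p=-0.810000:
  k1 = f(0.000000, -0.810000) = 1.559100
  k2 = f(0.145000, -0.583931) = 1.219078
  p ← -0.810000 + 0.29·1.219078 = -0.456468
p(0.29) ≈ -0.4565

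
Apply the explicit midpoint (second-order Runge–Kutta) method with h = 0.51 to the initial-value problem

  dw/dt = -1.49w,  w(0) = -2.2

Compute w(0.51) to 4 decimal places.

-1.1634

Midpoint: k1 = f(t_n, w_n); k2 = f(t_n + h/2, w_n + (h/2)·k1); w_{n+1} = w_n + h·k2.
t=0.000000, w=-2.200000:
  k1 = f(0.000000, -2.200000) = 3.278000
  k2 = f(0.255000, -1.364110) = 2.032524
  w ← -2.200000 + 0.51·2.032524 = -1.163413
w(0.51) ≈ -1.1634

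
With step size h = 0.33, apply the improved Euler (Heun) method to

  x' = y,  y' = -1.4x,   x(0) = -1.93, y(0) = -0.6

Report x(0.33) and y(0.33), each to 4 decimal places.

Heun on (x,y): k1 = f(s_n, state_n); k2 = f(s_n + h, state_n + h·k1); state_{n+1} = state_n + (h/2)·(k1 + k2).
0.000000: (-1.930000, -0.600000)
  k1 = (-0.600000, 2.702000)
  predictor → (-2.128000, 0.291660)
  k2 = (0.291660, 2.979200)
  → (-1.980876, 0.337398)
(x(0.33), y(0.33)) ≈ (-1.9809, 0.3374)

-1.9809, 0.3374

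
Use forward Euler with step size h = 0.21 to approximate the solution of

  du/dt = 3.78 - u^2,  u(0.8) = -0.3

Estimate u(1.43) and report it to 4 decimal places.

Euler: u_{n+1} = u_n + h·f(t_n, u_n).
t=0.800000, u=-0.300000: f=3.690000 → u ← -0.300000 + 0.21·3.690000 = 0.474900
t=1.010000, u=0.474900: f=3.554470 → u ← 0.474900 + 0.21·3.554470 = 1.221339
t=1.220000, u=1.221339: f=2.288332 → u ← 1.221339 + 0.21·2.288332 = 1.701888
u(1.43) ≈ 1.7019

1.7019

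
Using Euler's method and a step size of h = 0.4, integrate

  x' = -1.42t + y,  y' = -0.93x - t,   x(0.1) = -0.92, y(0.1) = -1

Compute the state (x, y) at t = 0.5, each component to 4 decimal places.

Euler on (x,y): x_{n+1} = x_n + h·x', y_{n+1} = y_n + h·y'.
0.100000: (-0.920000, -1.000000); f=(-1.142000, 0.755600) → (-1.376800, -0.697760)
(x(0.5), y(0.5)) ≈ (-1.3768, -0.6978)

-1.3768, -0.6978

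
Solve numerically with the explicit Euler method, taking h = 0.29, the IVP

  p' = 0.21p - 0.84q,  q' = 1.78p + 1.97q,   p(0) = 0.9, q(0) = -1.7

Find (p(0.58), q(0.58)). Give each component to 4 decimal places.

1.9898, -2.7606

Euler on (p,q): p_{n+1} = p_n + h·p', q_{n+1} = q_n + h·q'.
0.000000: (0.900000, -1.700000); f=(1.617000, -1.747000) → (1.368930, -2.206630)
0.290000: (1.368930, -2.206630); f=(2.141044, -1.910366) → (1.989833, -2.760636)
(p(0.58), q(0.58)) ≈ (1.9898, -2.7606)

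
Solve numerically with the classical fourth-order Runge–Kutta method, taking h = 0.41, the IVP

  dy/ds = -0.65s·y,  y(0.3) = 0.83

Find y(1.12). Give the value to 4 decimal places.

0.5685

RK4: k1 = f(s_n, y_n); k2 = f(s_n + h/2, y_n + (h/2)·k1); k3 = f(s_n + h/2, y_n + (h/2)·k2); k4 = f(s_n + h, y_n + h·k3); y_{n+1} = y_n + (h/6)·(k1 + 2k2 + 2k3 + k4).
s=0.300000, y=0.830000:
  k1 = f(0.300000, 0.830000) = -0.161850
  k2 = f(0.505000, 0.796821) = -0.261556
  k3 = f(0.505000, 0.776381) = -0.254847
  k4 = f(0.710000, 0.725513) = -0.334824
  y ← 0.830000 + (0.41/6)·(k1 + 2k2 + 2k3 + k4) = 0.725485
s=0.710000, y=0.725485:
  k1 = f(0.710000, 0.725485) = -0.334812
  k2 = f(0.915000, 0.656849) = -0.390661
  k3 = f(0.915000, 0.645400) = -0.383852
  k4 = f(1.120000, 0.568106) = -0.413581
  y ← 0.725485 + (0.41/6)·(k1 + 2k2 + 2k3 + k4) = 0.568495
y(1.12) ≈ 0.5685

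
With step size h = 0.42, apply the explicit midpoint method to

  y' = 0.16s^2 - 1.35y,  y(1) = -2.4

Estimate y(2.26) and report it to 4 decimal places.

-0.1733

Midpoint: k1 = f(s_n, y_n); k2 = f(s_n + h/2, y_n + (h/2)·k1); y_{n+1} = y_n + h·k2.
s=1.000000, y=-2.400000:
  k1 = f(1.000000, -2.400000) = 3.400000
  k2 = f(1.210000, -1.686000) = 2.510356
  y ← -2.400000 + 0.42·2.510356 = -1.345650
s=1.420000, y=-1.345650:
  k1 = f(1.420000, -1.345650) = 2.139252
  k2 = f(1.630000, -0.896408) = 1.635254
  y ← -1.345650 + 0.42·1.635254 = -0.658844
s=1.840000, y=-0.658844:
  k1 = f(1.840000, -0.658844) = 1.431135
  k2 = f(2.050000, -0.358305) = 1.156112
  y ← -0.658844 + 0.42·1.156112 = -0.173277
y(2.26) ≈ -0.1733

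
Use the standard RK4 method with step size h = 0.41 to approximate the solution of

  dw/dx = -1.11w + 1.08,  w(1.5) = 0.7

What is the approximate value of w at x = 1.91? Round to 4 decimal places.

RK4: k1 = f(x_n, w_n); k2 = f(x_n + h/2, w_n + (h/2)·k1); k3 = f(x_n + h/2, w_n + (h/2)·k2); k4 = f(x_n + h, w_n + h·k3); w_{n+1} = w_n + (h/6)·(k1 + 2k2 + 2k3 + k4).
x=1.500000, w=0.700000:
  k1 = f(1.500000, 0.700000) = 0.303000
  k2 = f(1.705000, 0.762115) = 0.234052
  k3 = f(1.705000, 0.747981) = 0.249741
  k4 = f(1.910000, 0.802394) = 0.189343
  w ← 0.700000 + (0.41/6)·(k1 + 2k2 + 2k3 + k4) = 0.799762
w(1.91) ≈ 0.7998

0.7998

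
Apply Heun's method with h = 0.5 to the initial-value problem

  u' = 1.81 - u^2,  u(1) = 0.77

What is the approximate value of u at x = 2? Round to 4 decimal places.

1.1876

Heun: k1 = f(x_n, u_n); k2 = f(x_n + h, u_n + h·k1); u_{n+1} = u_n + (h/2)·(k1 + k2).
x=1.000000, u=0.770000:
  k1 = f(1.000000, 0.770000) = 1.217100
  k2 = f(1.500000, 1.378550) = -0.090400
  u ← 0.770000 + (0.5/2)·(1.217100 + (-0.090400)) = 1.051675
x=1.500000, u=1.051675:
  k1 = f(1.500000, 1.051675) = 0.703980
  k2 = f(2.000000, 1.403665) = -0.160275
  u ← 1.051675 + (0.5/2)·(0.703980 + (-0.160275)) = 1.187601
u(2) ≈ 1.1876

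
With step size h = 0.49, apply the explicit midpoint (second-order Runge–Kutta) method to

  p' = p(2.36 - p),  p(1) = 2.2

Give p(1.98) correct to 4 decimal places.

2.3215

Midpoint: k1 = f(s_n, p_n); k2 = f(s_n + h/2, p_n + (h/2)·k1); p_{n+1} = p_n + h·k2.
s=1.000000, p=2.200000:
  k1 = f(1.000000, 2.200000) = 0.352000
  k2 = f(1.245000, 2.286240) = 0.168633
  p ← 2.200000 + 0.49·0.168633 = 2.282630
s=1.490000, p=2.282630:
  k1 = f(1.490000, 2.282630) = 0.176607
  k2 = f(1.735000, 2.325899) = 0.079316
  p ← 2.282630 + 0.49·0.079316 = 2.321495
p(1.98) ≈ 2.3215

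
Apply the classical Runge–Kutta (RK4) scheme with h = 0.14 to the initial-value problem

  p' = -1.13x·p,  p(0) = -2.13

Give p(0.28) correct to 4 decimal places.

-2.0377

RK4: k1 = f(x_n, p_n); k2 = f(x_n + h/2, p_n + (h/2)·k1); k3 = f(x_n + h/2, p_n + (h/2)·k2); k4 = f(x_n + h, p_n + h·k3); p_{n+1} = p_n + (h/6)·(k1 + 2k2 + 2k3 + k4).
x=0.000000, p=-2.130000:
  k1 = f(0.000000, -2.130000) = 0.000000
  k2 = f(0.070000, -2.130000) = 0.168483
  k3 = f(0.070000, -2.118206) = 0.167550
  k4 = f(0.140000, -2.106543) = 0.333255
  p ← -2.130000 + (0.14/6)·(k1 + 2k2 + 2k3 + k4) = -2.106543
x=0.140000, p=-2.106543:
  k1 = f(0.140000, -2.106543) = 0.333255
  k2 = f(0.210000, -2.083215) = 0.494347
  k3 = f(0.210000, -2.071938) = 0.491671
  k4 = f(0.280000, -2.037709) = 0.644731
  p ← -2.106543 + (0.14/6)·(k1 + 2k2 + 2k3 + k4) = -2.037709
p(0.28) ≈ -2.0377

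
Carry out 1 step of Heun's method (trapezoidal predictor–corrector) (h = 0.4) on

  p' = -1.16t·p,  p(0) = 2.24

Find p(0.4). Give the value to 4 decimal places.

Heun: k1 = f(t_n, p_n); k2 = f(t_n + h, p_n + h·k1); p_{n+1} = p_n + (h/2)·(k1 + k2).
t=0.000000, p=2.240000:
  k1 = f(0.000000, 2.240000) = 0.000000
  k2 = f(0.400000, 2.240000) = -1.039360
  p ← 2.240000 + (0.4/2)·(0.000000 + (-1.039360)) = 2.032128
p(0.4) ≈ 2.0321

2.0321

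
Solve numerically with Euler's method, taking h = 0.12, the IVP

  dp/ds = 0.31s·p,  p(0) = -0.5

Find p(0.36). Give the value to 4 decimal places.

Euler: p_{n+1} = p_n + h·f(s_n, p_n).
s=0.000000, p=-0.500000: f=0.000000 → p ← -0.500000 + 0.12·0.000000 = -0.500000
s=0.120000, p=-0.500000: f=-0.018600 → p ← -0.500000 + 0.12·(-0.018600) = -0.502232
s=0.240000, p=-0.502232: f=-0.037366 → p ← -0.502232 + 0.12·(-0.037366) = -0.506716
p(0.36) ≈ -0.5067

-0.5067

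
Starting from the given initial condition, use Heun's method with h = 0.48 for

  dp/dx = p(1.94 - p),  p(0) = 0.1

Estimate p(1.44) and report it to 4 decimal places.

Heun: k1 = f(x_n, p_n); k2 = f(x_n + h, p_n + h·k1); p_{n+1} = p_n + (h/2)·(k1 + k2).
x=0.000000, p=0.100000:
  k1 = f(0.000000, 0.100000) = 0.184000
  k2 = f(0.480000, 0.188320) = 0.329876
  p ← 0.100000 + (0.48/2)·(0.184000 + 0.329876) = 0.223330
x=0.480000, p=0.223330:
  k1 = f(0.480000, 0.223330) = 0.383384
  k2 = f(0.960000, 0.407355) = 0.624330
  p ← 0.223330 + (0.48/2)·(0.383384 + 0.624330) = 0.465182
x=0.960000, p=0.465182:
  k1 = f(0.960000, 0.465182) = 0.686059
  k2 = f(1.440000, 0.794490) = 0.910096
  p ← 0.465182 + (0.48/2)·(0.686059 + 0.910096) = 0.848259
p(1.44) ≈ 0.8483

0.8483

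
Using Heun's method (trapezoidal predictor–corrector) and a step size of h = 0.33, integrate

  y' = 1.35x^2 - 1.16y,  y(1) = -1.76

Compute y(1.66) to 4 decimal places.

0.3849

Heun: k1 = f(x_n, y_n); k2 = f(x_n + h, y_n + h·k1); y_{n+1} = y_n + (h/2)·(k1 + k2).
x=1.000000, y=-1.760000:
  k1 = f(1.000000, -1.760000) = 3.391600
  k2 = f(1.330000, -0.640772) = 3.131311
  y ← -1.760000 + (0.33/2)·(3.391600 + 3.131311) = -0.683720
x=1.330000, y=-0.683720:
  k1 = f(1.330000, -0.683720) = 3.181130
  k2 = f(1.660000, 0.366053) = 3.295438
  y ← -0.683720 + (0.33/2)·(3.181130 + 3.295438) = 0.384914
y(1.66) ≈ 0.3849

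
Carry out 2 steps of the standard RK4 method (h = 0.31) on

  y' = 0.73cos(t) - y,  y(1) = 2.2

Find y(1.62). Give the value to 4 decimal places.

RK4: k1 = f(t_n, y_n); k2 = f(t_n + h/2, y_n + (h/2)·k1); k3 = f(t_n + h/2, y_n + (h/2)·k2); k4 = f(t_n + h, y_n + h·k3); y_{n+1} = y_n + (h/6)·(k1 + 2k2 + 2k3 + k4).
t=1.000000, y=2.200000:
  k1 = f(1.000000, 2.200000) = -1.805579
  k2 = f(1.155000, 1.920135) = -1.625275
  k3 = f(1.155000, 1.948082) = -1.653222
  k4 = f(1.310000, 1.687501) = -1.499271
  y ← 2.200000 + (0.31/6)·(k1 + 2k2 + 2k3 + k4) = 1.690471
t=1.310000, y=1.690471:
  k1 = f(1.310000, 1.690471) = -1.502241
  k2 = f(1.465000, 1.457624) = -1.380537
  k3 = f(1.465000, 1.476488) = -1.399401
  k4 = f(1.620000, 1.256657) = -1.292561
  y ← 1.690471 + (0.31/6)·(k1 + 2k2 + 2k3 + k4) = 1.258813
y(1.62) ≈ 1.2588

1.2588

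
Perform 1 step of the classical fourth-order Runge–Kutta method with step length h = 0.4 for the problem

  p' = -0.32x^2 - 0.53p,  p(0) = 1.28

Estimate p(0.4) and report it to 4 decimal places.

RK4: k1 = f(x_n, p_n); k2 = f(x_n + h/2, p_n + (h/2)·k1); k3 = f(x_n + h/2, p_n + (h/2)·k2); k4 = f(x_n + h, p_n + h·k3); p_{n+1} = p_n + (h/6)·(k1 + 2k2 + 2k3 + k4).
x=0.000000, p=1.280000:
  k1 = f(0.000000, 1.280000) = -0.678400
  k2 = f(0.200000, 1.144320) = -0.619290
  k3 = f(0.200000, 1.156142) = -0.625555
  k4 = f(0.400000, 1.029778) = -0.596982
  p ← 1.280000 + (0.4/6)·(k1 + 2k2 + 2k3 + k4) = 1.028995
p(0.4) ≈ 1.0290

1.0290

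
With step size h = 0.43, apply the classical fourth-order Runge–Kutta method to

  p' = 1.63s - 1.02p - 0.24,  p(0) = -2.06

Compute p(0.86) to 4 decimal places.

RK4: k1 = f(s_n, p_n); k2 = f(s_n + h/2, p_n + (h/2)·k1); k3 = f(s_n + h/2, p_n + (h/2)·k2); k4 = f(s_n + h, p_n + h·k3); p_{n+1} = p_n + (h/6)·(k1 + 2k2 + 2k3 + k4).
s=0.000000, p=-2.060000:
  k1 = f(0.000000, -2.060000) = 1.861200
  k2 = f(0.215000, -1.659842) = 1.803489
  k3 = f(0.215000, -1.672250) = 1.816145
  k4 = f(0.430000, -1.279058) = 1.765539
  p ← -2.060000 + (0.43/6)·(k1 + 2k2 + 2k3 + k4) = -1.281270
s=0.430000, p=-1.281270:
  k1 = f(0.430000, -1.281270) = 1.767795
  k2 = f(0.645000, -0.901194) = 1.730568
  k3 = f(0.645000, -0.909198) = 1.738731
  k4 = f(0.860000, -0.533615) = 1.706087
  p ← -1.281270 + (0.43/6)·(k1 + 2k2 + 2k3 + k4) = -0.535042
p(0.86) ≈ -0.5350

-0.5350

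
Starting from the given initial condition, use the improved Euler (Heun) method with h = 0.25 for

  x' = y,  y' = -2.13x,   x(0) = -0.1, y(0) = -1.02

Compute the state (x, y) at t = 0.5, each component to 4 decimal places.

Heun on (x,y): k1 = f(t_n, state_n); k2 = f(t_n + h, state_n + h·k1); state_{n+1} = state_n + (h/2)·(k1 + k2).
0.000000: (-0.100000, -1.020000)
  k1 = (-1.020000, 0.213000)
  predictor → (-0.355000, -0.966750)
  k2 = (-0.966750, 0.756150)
  → (-0.348344, -0.898856)
0.250000: (-0.348344, -0.898856)
  k1 = (-0.898856, 0.741972)
  predictor → (-0.573058, -0.713363)
  k2 = (-0.713363, 1.220613)
  → (-0.549871, -0.653533)
(x(0.5), y(0.5)) ≈ (-0.5499, -0.6535)

-0.5499, -0.6535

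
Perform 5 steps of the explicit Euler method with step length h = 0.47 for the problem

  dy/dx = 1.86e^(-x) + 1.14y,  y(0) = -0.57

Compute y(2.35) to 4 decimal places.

3.2392

Euler: y_{n+1} = y_n + h·f(x_n, y_n).
x=0.000000, y=-0.570000: f=1.210200 → y ← -0.570000 + 0.47·1.210200 = -0.001206
x=0.470000, y=-0.001206: f=1.161129 → y ← -0.001206 + 0.47·1.161129 = 0.544525
x=0.940000, y=0.544525: f=1.347326 → y ← 0.544525 + 0.47·1.347326 = 1.177768
x=1.410000, y=1.177768: f=1.796762 → y ← 1.177768 + 0.47·1.796762 = 2.022246
x=1.880000, y=2.022246: f=2.589178 → y ← 2.022246 + 0.47·2.589178 = 3.239160
y(2.35) ≈ 3.2392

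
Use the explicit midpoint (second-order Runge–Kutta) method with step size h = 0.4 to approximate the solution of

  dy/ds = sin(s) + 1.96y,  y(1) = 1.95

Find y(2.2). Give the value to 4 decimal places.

21.7195

Midpoint: k1 = f(s_n, y_n); k2 = f(s_n + h/2, y_n + (h/2)·k1); y_{n+1} = y_n + h·k2.
s=1.000000, y=1.950000:
  k1 = f(1.000000, 1.950000) = 4.663471
  k2 = f(1.200000, 2.882694) = 6.582120
  y ← 1.950000 + 0.4·6.582120 = 4.582848
s=1.400000, y=4.582848:
  k1 = f(1.400000, 4.582848) = 9.967832
  k2 = f(1.600000, 6.576414) = 13.889345
  y ← 4.582848 + 0.4·13.889345 = 10.138586
s=1.800000, y=10.138586:
  k1 = f(1.800000, 10.138586) = 20.845476
  k2 = f(2.000000, 14.307681) = 28.952353
  y ← 10.138586 + 0.4·28.952353 = 21.719527
y(2.2) ≈ 21.7195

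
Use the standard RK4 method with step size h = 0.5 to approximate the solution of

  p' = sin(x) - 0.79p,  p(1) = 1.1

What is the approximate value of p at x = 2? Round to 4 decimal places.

RK4: k1 = f(x_n, p_n); k2 = f(x_n + h/2, p_n + (h/2)·k1); k3 = f(x_n + h/2, p_n + (h/2)·k2); k4 = f(x_n + h, p_n + h·k3); p_{n+1} = p_n + (h/6)·(k1 + 2k2 + 2k3 + k4).
x=1.000000, p=1.100000:
  k1 = f(1.000000, 1.100000) = -0.027529
  k2 = f(1.250000, 1.093118) = 0.085422
  k3 = f(1.250000, 1.121355) = 0.063114
  k4 = f(1.500000, 1.131557) = 0.103565
  p ← 1.100000 + (0.5/6)·(k1 + 2k2 + 2k3 + k4) = 1.131092
x=1.500000, p=1.131092:
  k1 = f(1.500000, 1.131092) = 0.103932
  k2 = f(1.750000, 1.157075) = 0.069896
  k3 = f(1.750000, 1.148566) = 0.076619
  k4 = f(2.000000, 1.169402) = -0.014530
  p ← 1.131092 + (0.5/6)·(k1 + 2k2 + 2k3 + k4) = 1.162962
p(2) ≈ 1.1630

1.1630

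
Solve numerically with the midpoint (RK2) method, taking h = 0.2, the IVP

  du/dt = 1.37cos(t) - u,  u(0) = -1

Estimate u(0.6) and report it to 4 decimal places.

Midpoint: k1 = f(t_n, u_n); k2 = f(t_n + h/2, u_n + (h/2)·k1); u_{n+1} = u_n + h·k2.
t=0.000000, u=-1.000000:
  k1 = f(0.000000, -1.000000) = 2.370000
  k2 = f(0.100000, -0.763000) = 2.126156
  u ← -1.000000 + 0.2·2.126156 = -0.574769
t=0.200000, u=-0.574769:
  k1 = f(0.200000, -0.574769) = 1.917460
  k2 = f(0.300000, -0.383023) = 1.691834
  u ← -0.574769 + 0.2·1.691834 = -0.236402
t=0.400000, u=-0.236402:
  k1 = f(0.400000, -0.236402) = 1.498256
  k2 = f(0.500000, -0.086577) = 1.288865
  u ← -0.236402 + 0.2·1.288865 = 0.021371
u(0.6) ≈ 0.0214

0.0214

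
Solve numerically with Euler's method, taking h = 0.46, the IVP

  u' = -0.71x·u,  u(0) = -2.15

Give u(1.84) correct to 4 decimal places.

-0.7020

Euler: u_{n+1} = u_n + h·f(x_n, u_n).
x=0.000000, u=-2.150000: f=0.000000 → u ← -2.150000 + 0.46·0.000000 = -2.150000
x=0.460000, u=-2.150000: f=0.702190 → u ← -2.150000 + 0.46·0.702190 = -1.826993
x=0.920000, u=-1.826993: f=1.193392 → u ← -1.826993 + 0.46·1.193392 = -1.278032
x=1.380000, u=-1.278032: f=1.252216 → u ← -1.278032 + 0.46·1.252216 = -0.702013
u(1.84) ≈ -0.7020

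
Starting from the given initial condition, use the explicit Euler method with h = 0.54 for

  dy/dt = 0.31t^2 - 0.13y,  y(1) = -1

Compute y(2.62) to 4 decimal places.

Euler: y_{n+1} = y_n + h·f(t_n, y_n).
t=1.000000, y=-1.000000: f=0.440000 → y ← -1.000000 + 0.54·0.440000 = -0.762400
t=1.540000, y=-0.762400: f=0.834308 → y ← -0.762400 + 0.54·0.834308 = -0.311874
t=2.080000, y=-0.311874: f=1.381728 → y ← -0.311874 + 0.54·1.381728 = 0.434259
y(2.62) ≈ 0.4343

0.4343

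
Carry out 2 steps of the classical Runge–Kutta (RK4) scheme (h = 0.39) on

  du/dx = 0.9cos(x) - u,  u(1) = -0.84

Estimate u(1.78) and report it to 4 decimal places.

RK4: k1 = f(x_n, u_n); k2 = f(x_n + h/2, u_n + (h/2)·k1); k3 = f(x_n + h/2, u_n + (h/2)·k2); k4 = f(x_n + h, u_n + h·k3); u_{n+1} = u_n + (h/6)·(k1 + 2k2 + 2k3 + k4).
x=1.000000, u=-0.840000:
  k1 = f(1.000000, -0.840000) = 1.326272
  k2 = f(1.195000, -0.581377) = 0.911689
  k3 = f(1.195000, -0.662221) = 0.992533
  k4 = f(1.390000, -0.452912) = 0.614744
  u ← -0.840000 + (0.39/6)·(k1 + 2k2 + 2k3 + k4) = -0.466285
x=1.390000, u=-0.466285:
  k1 = f(1.390000, -0.466285) = 0.628117
  k2 = f(1.585000, -0.343802) = 0.331019
  k3 = f(1.585000, -0.401736) = 0.388953
  k4 = f(1.780000, -0.314593) = 0.127680
  u ← -0.466285 + (0.39/6)·(k1 + 2k2 + 2k3 + k4) = -0.323562
u(1.78) ≈ -0.3236

-0.3236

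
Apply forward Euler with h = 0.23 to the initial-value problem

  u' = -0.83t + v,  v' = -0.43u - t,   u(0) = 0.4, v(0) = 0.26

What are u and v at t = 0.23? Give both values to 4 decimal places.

0.4598, 0.2204

Euler on (u,v): u_{n+1} = u_n + h·u', v_{n+1} = v_n + h·v'.
0.000000: (0.400000, 0.260000); f=(0.260000, -0.172000) → (0.459800, 0.220440)
(u(0.23), v(0.23)) ≈ (0.4598, 0.2204)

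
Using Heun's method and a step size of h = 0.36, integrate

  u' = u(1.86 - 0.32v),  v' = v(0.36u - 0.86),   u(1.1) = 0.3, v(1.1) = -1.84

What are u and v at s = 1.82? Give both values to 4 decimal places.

Heun on (u,v): k1 = f(s_n, state_n); k2 = f(s_n + h, state_n + h·k1); state_{n+1} = state_n + (h/2)·(k1 + k2).
1.100000: (0.300000, -1.840000)
  k1 = (0.734640, 1.383680)
  predictor → (0.564470, -1.341875)
  k2 = (1.292299, 0.881331)
  → (0.664849, -1.432298)
1.460000: (0.664849, -1.432298)
  k1 = (1.541343, 0.888962)
  predictor → (1.219732, -1.112272)
  k2 = (2.702838, 0.468151)
  → (1.428801, -1.188018)
(u(1.82), v(1.82)) ≈ (1.4288, -1.1880)

1.4288, -1.1880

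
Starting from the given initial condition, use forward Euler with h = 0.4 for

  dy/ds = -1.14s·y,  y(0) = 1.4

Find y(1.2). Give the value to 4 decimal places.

Euler: y_{n+1} = y_n + h·f(s_n, y_n).
s=0.000000, y=1.400000: f=0.000000 → y ← 1.400000 + 0.4·0.000000 = 1.400000
s=0.400000, y=1.400000: f=-0.638400 → y ← 1.400000 + 0.4·(-0.638400) = 1.144640
s=0.800000, y=1.144640: f=-1.043912 → y ← 1.144640 + 0.4·(-1.043912) = 0.727075
y(1.2) ≈ 0.7271

0.7271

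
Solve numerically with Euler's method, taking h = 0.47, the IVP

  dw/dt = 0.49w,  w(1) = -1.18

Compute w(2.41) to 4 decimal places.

-2.1974

Euler: w_{n+1} = w_n + h·f(t_n, w_n).
t=1.000000, w=-1.180000: f=-0.578200 → w ← -1.180000 + 0.47·(-0.578200) = -1.451754
t=1.470000, w=-1.451754: f=-0.711359 → w ← -1.451754 + 0.47·(-0.711359) = -1.786093
t=1.940000, w=-1.786093: f=-0.875186 → w ← -1.786093 + 0.47·(-0.875186) = -2.197430
w(2.41) ≈ -2.1974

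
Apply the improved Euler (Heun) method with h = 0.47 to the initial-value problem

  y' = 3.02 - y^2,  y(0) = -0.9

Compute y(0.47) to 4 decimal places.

Heun: k1 = f(t_n, y_n); k2 = f(t_n + h, y_n + h·k1); y_{n+1} = y_n + (h/2)·(k1 + k2).
t=0.000000, y=-0.900000:
  k1 = f(0.000000, -0.900000) = 2.210000
  k2 = f(0.470000, 0.138700) = 3.000762
  y ← -0.900000 + (0.47/2)·(2.210000 + 3.000762) = 0.324529
y(0.47) ≈ 0.3245

0.3245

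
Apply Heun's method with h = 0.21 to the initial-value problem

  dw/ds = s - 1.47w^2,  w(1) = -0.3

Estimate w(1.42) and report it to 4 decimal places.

Heun: k1 = f(s_n, w_n); k2 = f(s_n + h, w_n + h·k1); w_{n+1} = w_n + (h/2)·(k1 + k2).
s=1.000000, w=-0.300000:
  k1 = f(1.000000, -0.300000) = 0.867700
  k2 = f(1.210000, -0.117783) = 1.189607
  w ← -0.300000 + (0.21/2)·(0.867700 + 1.189607) = -0.083983
s=1.210000, w=-0.083983:
  k1 = f(1.210000, -0.083983) = 1.199632
  k2 = f(1.420000, 0.167940) = 1.378540
  w ← -0.083983 + (0.21/2)·(1.199632 + 1.378540) = 0.186725
w(1.42) ≈ 0.1867

0.1867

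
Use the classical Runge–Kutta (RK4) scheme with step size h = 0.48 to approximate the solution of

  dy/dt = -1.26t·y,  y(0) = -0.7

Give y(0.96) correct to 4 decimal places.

-0.3917

RK4: k1 = f(t_n, y_n); k2 = f(t_n + h/2, y_n + (h/2)·k1); k3 = f(t_n + h/2, y_n + (h/2)·k2); k4 = f(t_n + h, y_n + h·k3); y_{n+1} = y_n + (h/6)·(k1 + 2k2 + 2k3 + k4).
t=0.000000, y=-0.700000:
  k1 = f(0.000000, -0.700000) = 0.000000
  k2 = f(0.240000, -0.700000) = 0.211680
  k3 = f(0.240000, -0.649197) = 0.196317
  k4 = f(0.480000, -0.605768) = 0.366368
  y ← -0.700000 + (0.48/6)·(k1 + 2k2 + 2k3 + k4) = -0.605411
t=0.480000, y=-0.605411:
  k1 = f(0.480000, -0.605411) = 0.366153
  k2 = f(0.720000, -0.517534) = 0.469507
  k3 = f(0.720000, -0.492729) = 0.447004
  k4 = f(0.960000, -0.390849) = 0.472771
  y ← -0.605411 + (0.48/6)·(k1 + 2k2 + 2k3 + k4) = -0.391655
y(0.96) ≈ -0.3917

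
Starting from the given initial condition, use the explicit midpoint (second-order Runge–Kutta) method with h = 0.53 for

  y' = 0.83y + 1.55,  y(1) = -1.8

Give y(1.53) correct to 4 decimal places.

Midpoint: k1 = f(x_n, y_n); k2 = f(x_n + h/2, y_n + (h/2)·k1); y_{n+1} = y_n + h·k2.
x=1.000000, y=-1.800000:
  k1 = f(1.000000, -1.800000) = 0.056000
  k2 = f(1.265000, -1.785160) = 0.068317
  y ← -1.800000 + 0.53·0.068317 = -1.763792
y(1.53) ≈ -1.7638

-1.7638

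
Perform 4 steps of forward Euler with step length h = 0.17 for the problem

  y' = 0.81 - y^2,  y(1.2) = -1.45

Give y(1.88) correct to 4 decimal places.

-3.5221

Euler: y_{n+1} = y_n + h·f(t_n, y_n).
t=1.200000, y=-1.450000: f=-1.292500 → y ← -1.450000 + 0.17·(-1.292500) = -1.669725
t=1.370000, y=-1.669725: f=-1.977982 → y ← -1.669725 + 0.17·(-1.977982) = -2.005982
t=1.540000, y=-2.005982: f=-3.213963 → y ← -2.005982 + 0.17·(-3.213963) = -2.552356
t=1.710000, y=-2.552356: f=-5.704519 → y ← -2.552356 + 0.17·(-5.704519) = -3.522124
y(1.88) ≈ -3.5221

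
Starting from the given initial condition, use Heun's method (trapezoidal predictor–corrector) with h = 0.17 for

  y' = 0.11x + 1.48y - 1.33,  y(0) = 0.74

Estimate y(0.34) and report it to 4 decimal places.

0.6446

Heun: k1 = f(x_n, y_n); k2 = f(x_n + h, y_n + h·k1); y_{n+1} = y_n + (h/2)·(k1 + k2).
x=0.000000, y=0.740000:
  k1 = f(0.000000, 0.740000) = -0.234800
  k2 = f(0.170000, 0.700084) = -0.275176
  y ← 0.740000 + (0.17/2)·(-0.234800 + (-0.275176)) = 0.696652
x=0.170000, y=0.696652:
  k1 = f(0.170000, 0.696652) = -0.280255
  k2 = f(0.340000, 0.649009) = -0.332067
  y ← 0.696652 + (0.17/2)·(-0.280255 + (-0.332067)) = 0.644605
y(0.34) ≈ 0.6446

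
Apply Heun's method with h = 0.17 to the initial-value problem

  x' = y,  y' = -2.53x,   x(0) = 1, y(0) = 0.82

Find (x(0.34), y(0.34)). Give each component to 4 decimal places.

Heun on (x,y): k1 = f(t_n, state_n); k2 = f(t_n + h, state_n + h·k1); state_{n+1} = state_n + (h/2)·(k1 + k2).
0.000000: (1.000000, 0.820000)
  k1 = (0.820000, -2.530000)
  predictor → (1.139400, 0.389900)
  k2 = (0.389900, -2.882682)
  → (1.102842, 0.359922)
0.170000: (1.102842, 0.359922)
  k1 = (0.359922, -2.790189)
  predictor → (1.164028, -0.114410)
  k2 = (-0.114410, -2.944991)
  → (1.123710, -0.127568)
(x(0.34), y(0.34)) ≈ (1.1237, -0.1276)

1.1237, -0.1276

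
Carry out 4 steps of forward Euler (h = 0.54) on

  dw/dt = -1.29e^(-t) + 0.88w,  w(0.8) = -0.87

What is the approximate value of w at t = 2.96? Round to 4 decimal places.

-5.7408

Euler: w_{n+1} = w_n + h·f(t_n, w_n).
t=0.800000, w=-0.870000: f=-1.345234 → w ← -0.870000 + 0.54·(-1.345234) = -1.596427
t=1.340000, w=-1.596427: f=-1.742636 → w ← -1.596427 + 0.54·(-1.742636) = -2.537450
t=1.880000, w=-2.537450: f=-2.429797 → w ← -2.537450 + 0.54·(-2.429797) = -3.849541
t=2.420000, w=-3.849541: f=-3.502305 → w ← -3.849541 + 0.54·(-3.502305) = -5.740785
w(2.96) ≈ -5.7408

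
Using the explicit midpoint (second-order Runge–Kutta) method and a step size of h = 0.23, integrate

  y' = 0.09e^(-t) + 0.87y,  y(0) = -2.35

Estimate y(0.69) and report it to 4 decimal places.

Midpoint: k1 = f(t_n, y_n); k2 = f(t_n + h/2, y_n + (h/2)·k1); y_{n+1} = y_n + h·k2.
t=0.000000, y=-2.350000:
  k1 = f(0.000000, -2.350000) = -1.954500
  k2 = f(0.115000, -2.574768) = -2.159825
  y ← -2.350000 + 0.23·(-2.159825) = -2.846760
t=0.230000, y=-2.846760:
  k1 = f(0.230000, -2.846760) = -2.405173
  k2 = f(0.345000, -3.123355) = -2.653579
  y ← -2.846760 + 0.23·(-2.653579) = -3.457083
t=0.460000, y=-3.457083:
  k1 = f(0.460000, -3.457083) = -2.950846
  k2 = f(0.575000, -3.796430) = -3.252251
  y ← -3.457083 + 0.23·(-3.252251) = -4.205100
y(0.69) ≈ -4.2051

-4.2051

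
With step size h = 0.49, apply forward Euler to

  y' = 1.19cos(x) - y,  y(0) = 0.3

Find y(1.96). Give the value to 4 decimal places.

0.4558

Euler: y_{n+1} = y_n + h·f(x_n, y_n).
x=0.000000, y=0.300000: f=0.890000 → y ← 0.300000 + 0.49·0.890000 = 0.736100
x=0.490000, y=0.736100: f=0.313876 → y ← 0.736100 + 0.49·0.313876 = 0.889899
x=0.980000, y=0.889899: f=-0.227042 → y ← 0.889899 + 0.49·(-0.227042) = 0.778648
x=1.470000, y=0.778648: f=-0.658904 → y ← 0.778648 + 0.49·(-0.658904) = 0.455786
y(1.96) ≈ 0.4558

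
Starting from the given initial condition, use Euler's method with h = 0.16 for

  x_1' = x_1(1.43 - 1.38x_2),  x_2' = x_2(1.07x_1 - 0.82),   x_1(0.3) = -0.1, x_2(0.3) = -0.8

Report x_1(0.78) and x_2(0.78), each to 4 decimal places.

-0.2628, -0.4809

Euler on (x_1,x_2): x_1_{n+1} = x_1_n + h·x_1', x_2_{n+1} = x_2_n + h·x_2'.
0.300000: (-0.100000, -0.800000); f=(-0.253400, 0.741600) → (-0.140544, -0.681344)
0.460000: (-0.140544, -0.681344); f=(-0.333125, 0.661164) → (-0.193844, -0.575558)
0.620000: (-0.193844, -0.575558); f=(-0.431161, 0.591336) → (-0.262830, -0.480944)
(x_1(0.78), x_2(0.78)) ≈ (-0.2628, -0.4809)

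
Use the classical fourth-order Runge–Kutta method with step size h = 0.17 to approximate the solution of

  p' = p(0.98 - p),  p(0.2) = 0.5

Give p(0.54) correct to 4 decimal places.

0.5806

RK4: k1 = f(t_n, p_n); k2 = f(t_n + h/2, p_n + (h/2)·k1); k3 = f(t_n + h/2, p_n + (h/2)·k2); k4 = f(t_n + h, p_n + h·k3); p_{n+1} = p_n + (h/6)·(k1 + 2k2 + 2k3 + k4).
t=0.200000, p=0.500000:
  k1 = f(0.200000, 0.500000) = 0.240000
  k2 = f(0.285000, 0.520400) = 0.239176
  k3 = f(0.285000, 0.520330) = 0.239180
  k4 = f(0.370000, 0.540661) = 0.237534
  p ← 0.500000 + (0.17/6)·(k1 + 2k2 + 2k3 + k4) = 0.540637
t=0.370000, p=0.540637:
  k1 = f(0.370000, 0.540637) = 0.237536
  k2 = f(0.455000, 0.560828) = 0.235083
  k3 = f(0.455000, 0.560619) = 0.235113
  k4 = f(0.540000, 0.580606) = 0.231891
  p ← 0.540637 + (0.17/6)·(k1 + 2k2 + 2k3 + k4) = 0.580582
p(0.54) ≈ 0.5806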